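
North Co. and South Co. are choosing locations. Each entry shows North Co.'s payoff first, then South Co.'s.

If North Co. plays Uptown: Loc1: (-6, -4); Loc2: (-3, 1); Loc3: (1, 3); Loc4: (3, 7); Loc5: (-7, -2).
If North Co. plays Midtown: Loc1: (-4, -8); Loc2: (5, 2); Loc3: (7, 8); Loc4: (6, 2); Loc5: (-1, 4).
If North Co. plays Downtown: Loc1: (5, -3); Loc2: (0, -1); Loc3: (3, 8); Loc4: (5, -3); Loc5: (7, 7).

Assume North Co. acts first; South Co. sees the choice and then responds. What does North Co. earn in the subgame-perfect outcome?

7

South Co. best-responds to each possible North Co. move:
- Uptown → South Co. plays Loc4 (best of -4, 1, 3, 7, -2); North Co. gets 3.
- Midtown → South Co. plays Loc3 (best of -8, 2, 8, 2, 4); North Co. gets 7.
- Downtown → South Co. plays Loc3 (best of -3, -1, 8, -3, 7); North Co. gets 3.
Among 3, 7, 3, the best is 7 at Midtown. Subgame-perfect outcome: (Midtown, Loc3) with payoffs (7, 8).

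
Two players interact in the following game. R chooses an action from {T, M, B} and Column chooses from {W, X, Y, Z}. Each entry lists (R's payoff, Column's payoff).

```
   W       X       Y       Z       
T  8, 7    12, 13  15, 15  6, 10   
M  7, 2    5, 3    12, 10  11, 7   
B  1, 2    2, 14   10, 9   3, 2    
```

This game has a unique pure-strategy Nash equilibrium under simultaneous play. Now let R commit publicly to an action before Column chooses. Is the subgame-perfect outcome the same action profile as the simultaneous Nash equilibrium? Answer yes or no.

Solve by backward induction (R leads).
- T: Column compares 7, 13, 15, 10 and picks Y; R would get 15.
- M: Column compares 2, 3, 10, 7 and picks Y; R would get 12.
- B: Column compares 2, 14, 9, 2 and picks X; R would get 2.
Among 15, 12, 2, the best is 15 at T. Subgame-perfect outcome: (T, Y) with payoffs (15, 15).
Under simultaneous play:
R's best replies: W→T; X→T; Y→T; Z→M.
Column's best replies: T→Y; M→Y; B→X.
Only (T, Y) has each player best-responding; Nash payoffs (15, 15).
Sequential outcome (T, Y) coincides with the Nash profile (T, Y).

yes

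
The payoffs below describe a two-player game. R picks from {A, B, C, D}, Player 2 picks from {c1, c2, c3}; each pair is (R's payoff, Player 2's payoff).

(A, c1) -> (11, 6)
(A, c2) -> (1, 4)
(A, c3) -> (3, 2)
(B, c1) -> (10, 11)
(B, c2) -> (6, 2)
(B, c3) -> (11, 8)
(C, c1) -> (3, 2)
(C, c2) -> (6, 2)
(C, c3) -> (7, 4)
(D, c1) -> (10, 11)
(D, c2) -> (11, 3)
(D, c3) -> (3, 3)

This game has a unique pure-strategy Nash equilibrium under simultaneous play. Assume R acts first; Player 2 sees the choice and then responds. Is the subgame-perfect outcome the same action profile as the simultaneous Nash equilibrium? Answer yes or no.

yes

Player 2 best-responds to each possible R move:
- A: Player 2 compares 6, 4, 2 and picks c1; R would get 11.
- B: Player 2 compares 11, 2, 8 and picks c1; R would get 10.
- C: Player 2 compares 2, 2, 4 and picks c3; R would get 7.
- D: Player 2 compares 11, 3, 3 and picks c1; R would get 10.
R's induced payoffs are 11, 10, 7, 10, so R commits to A. Subgame-perfect outcome: (A, c1) with payoffs (11, 6).
For the simultaneous game, intersect best replies.
R's best replies: c1→A; c2→D; c3→B.
Player 2's best replies: A→c1; B→c1; C→c3; D→c1.
Only (A, c1) has each player best-responding; Nash payoffs (11, 6).
Sequential outcome (A, c1) coincides with the Nash profile (A, c1).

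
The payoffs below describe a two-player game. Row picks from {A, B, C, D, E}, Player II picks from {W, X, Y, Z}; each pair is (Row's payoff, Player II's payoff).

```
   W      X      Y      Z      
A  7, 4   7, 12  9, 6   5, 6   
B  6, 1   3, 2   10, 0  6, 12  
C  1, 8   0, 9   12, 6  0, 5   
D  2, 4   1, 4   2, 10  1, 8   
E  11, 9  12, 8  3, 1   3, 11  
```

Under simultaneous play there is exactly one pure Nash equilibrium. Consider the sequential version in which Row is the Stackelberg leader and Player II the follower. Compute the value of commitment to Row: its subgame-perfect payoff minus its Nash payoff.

Work backward from Player II's decision.
- A: BR = X, leader payoff 7.
- B: BR = Z, leader payoff 6.
- C: BR = X, leader payoff 0.
- D: BR = Y, leader payoff 2.
- E: BR = Z, leader payoff 3.
Maximizing over 7, 6, 0, 2, 3, Row chooses A. Subgame-perfect outcome: (A, X) with payoffs (7, 12).
Under simultaneous play:
Row's best replies: W→E; X→E; Y→C; Z→B.
Player II's best replies: A→X; B→Z; C→X; D→Y; E→Z.
Only (B, Z) has each player best-responding; Nash payoffs (6, 12).
Row's commitment gain: 7 − 6 = 1.

1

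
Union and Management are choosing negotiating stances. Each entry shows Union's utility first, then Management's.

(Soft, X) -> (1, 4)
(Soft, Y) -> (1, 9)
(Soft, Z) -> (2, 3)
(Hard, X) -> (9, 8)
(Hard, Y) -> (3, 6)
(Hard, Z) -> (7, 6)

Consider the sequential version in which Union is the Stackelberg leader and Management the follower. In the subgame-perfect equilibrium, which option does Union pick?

Management best-responds to each possible Union move:
- Soft → Management plays Y (best of 4, 9, 3); Union gets 1.
- Hard → Management plays X (best of 8, 6, 6); Union gets 9.
Union's induced payoffs are 1, 9, so Union commits to Hard. Subgame-perfect outcome: (Hard, X) with payoffs (9, 8).

Hard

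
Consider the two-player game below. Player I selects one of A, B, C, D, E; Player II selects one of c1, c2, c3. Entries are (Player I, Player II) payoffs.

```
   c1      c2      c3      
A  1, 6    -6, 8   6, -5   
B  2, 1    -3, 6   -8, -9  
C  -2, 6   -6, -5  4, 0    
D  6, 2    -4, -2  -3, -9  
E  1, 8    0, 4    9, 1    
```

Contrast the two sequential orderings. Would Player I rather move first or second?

first

If Player I leads: Player II's best replies are A→c2, B→c2, C→c1, D→c1, E→c1; Player I's induced payoffs -6, -3, -2, 6, 1; outcome (D, c1), payoffs (6, 2).
If Player II leads: Player I's best replies are c1→D, c2→E, c3→E; Player II's induced payoffs 2, 4, 1; outcome (E, c2), payoffs (0, 4).
Player I gets 6 moving first and 0 moving second, so Player I prefers to move first.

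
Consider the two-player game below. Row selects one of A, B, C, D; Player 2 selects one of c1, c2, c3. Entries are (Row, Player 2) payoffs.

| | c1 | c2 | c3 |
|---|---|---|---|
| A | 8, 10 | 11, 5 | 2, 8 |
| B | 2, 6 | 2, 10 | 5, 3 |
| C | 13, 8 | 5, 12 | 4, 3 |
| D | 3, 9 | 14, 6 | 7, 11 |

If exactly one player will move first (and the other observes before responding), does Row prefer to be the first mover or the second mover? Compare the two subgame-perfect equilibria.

If Row leads: Player 2's best replies are A→c1, B→c2, C→c2, D→c3; Row's induced payoffs 8, 2, 5, 7; outcome (A, c1), payoffs (8, 10).
If Player 2 leads: Row's best replies are c1→C, c2→D, c3→D; Player 2's induced payoffs 8, 6, 11; outcome (D, c3), payoffs (7, 11).
Row gets 8 moving first and 7 moving second, so Row prefers to move first.

first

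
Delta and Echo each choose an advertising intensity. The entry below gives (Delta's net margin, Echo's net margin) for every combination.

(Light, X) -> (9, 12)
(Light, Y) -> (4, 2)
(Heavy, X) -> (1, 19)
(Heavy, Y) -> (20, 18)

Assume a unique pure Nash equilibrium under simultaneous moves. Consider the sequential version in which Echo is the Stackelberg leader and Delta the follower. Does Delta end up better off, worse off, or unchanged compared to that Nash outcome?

better off

Solve by backward induction (Echo leads).
- X: Delta compares 9, 1 and picks Light; Echo would get 12.
- Y: Delta compares 4, 20 and picks Heavy; Echo would get 18.
Maximizing over 12, 18, Echo chooses Y. Subgame-perfect outcome: (Heavy, Y) with payoffs (20, 18).
Under simultaneous play:
Delta's best replies: X→Light; Y→Heavy.
Echo's best replies: Light→X; Heavy→X.
Only (Light, X) has each player best-responding; Nash payoffs (9, 12).
Delta earns 20 sequentially versus 9 at the Nash outcome: better off.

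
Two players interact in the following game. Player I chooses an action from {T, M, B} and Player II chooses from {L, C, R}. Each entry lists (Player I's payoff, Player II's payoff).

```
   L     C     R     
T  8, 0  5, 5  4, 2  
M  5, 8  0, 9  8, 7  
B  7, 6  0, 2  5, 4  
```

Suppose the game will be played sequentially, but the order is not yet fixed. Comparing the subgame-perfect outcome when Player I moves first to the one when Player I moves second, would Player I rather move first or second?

If Player I leads: Player II's best replies are T→C, M→C, B→L; Player I's induced payoffs 5, 0, 7; outcome (B, L), payoffs (7, 6).
If Player II leads: Player I's best replies are L→T, C→T, R→M; Player II's induced payoffs 0, 5, 7; outcome (M, R), payoffs (8, 7).
Player I gets 7 moving first and 8 moving second, so Player I prefers to move second.

second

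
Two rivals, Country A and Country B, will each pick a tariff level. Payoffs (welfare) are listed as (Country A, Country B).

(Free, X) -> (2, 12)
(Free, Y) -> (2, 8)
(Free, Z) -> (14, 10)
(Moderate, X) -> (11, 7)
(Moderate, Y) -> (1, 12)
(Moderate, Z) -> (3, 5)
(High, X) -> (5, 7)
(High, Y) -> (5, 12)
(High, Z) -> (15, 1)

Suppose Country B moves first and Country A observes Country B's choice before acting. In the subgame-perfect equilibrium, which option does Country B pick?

Y

Country A best-responds to each possible Country B move:
- X: Country A compares 2, 11, 5 and picks Moderate; Country B would get 7.
- Y: Country A compares 2, 1, 5 and picks High; Country B would get 12.
- Z: Country A compares 14, 3, 15 and picks High; Country B would get 1.
Country B's induced payoffs are 7, 12, 1, so Country B commits to Y. Subgame-perfect outcome: (High, Y) with payoffs (5, 12).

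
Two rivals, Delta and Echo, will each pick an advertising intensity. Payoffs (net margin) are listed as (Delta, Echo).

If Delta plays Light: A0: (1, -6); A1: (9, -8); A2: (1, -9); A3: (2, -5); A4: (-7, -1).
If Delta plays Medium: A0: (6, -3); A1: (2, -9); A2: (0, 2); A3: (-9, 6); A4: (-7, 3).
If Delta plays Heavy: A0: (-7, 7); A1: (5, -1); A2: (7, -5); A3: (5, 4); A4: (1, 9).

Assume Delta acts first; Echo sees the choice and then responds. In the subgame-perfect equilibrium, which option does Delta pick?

Backward induction with Delta moving first.
- Light: Echo compares -6, -8, -9, -5, -1 and picks A4; Delta would get -7.
- Medium: Echo compares -3, -9, 2, 6, 3 and picks A3; Delta would get -9.
- Heavy: Echo compares 7, -1, -5, 4, 9 and picks A4; Delta would get 1.
Among -7, -9, 1, the best is 1 at Heavy. Subgame-perfect outcome: (Heavy, A4) with payoffs (1, 9).

Heavy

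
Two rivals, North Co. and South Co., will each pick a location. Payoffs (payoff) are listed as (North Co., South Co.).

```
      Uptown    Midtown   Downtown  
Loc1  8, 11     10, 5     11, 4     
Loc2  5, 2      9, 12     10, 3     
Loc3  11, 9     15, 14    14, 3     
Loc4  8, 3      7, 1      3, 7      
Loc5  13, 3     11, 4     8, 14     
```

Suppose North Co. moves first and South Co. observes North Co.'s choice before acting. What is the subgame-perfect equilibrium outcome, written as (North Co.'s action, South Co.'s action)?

(Loc3, Midtown)

Backward induction with North Co. moving first.
- Loc1: BR = Uptown, leader payoff 8.
- Loc2: BR = Midtown, leader payoff 9.
- Loc3: BR = Midtown, leader payoff 15.
- Loc4: BR = Downtown, leader payoff 3.
- Loc5: BR = Downtown, leader payoff 8.
Among 8, 9, 15, 3, 8, the best is 15 at Loc3. Subgame-perfect outcome: (Loc3, Midtown) with payoffs (15, 14).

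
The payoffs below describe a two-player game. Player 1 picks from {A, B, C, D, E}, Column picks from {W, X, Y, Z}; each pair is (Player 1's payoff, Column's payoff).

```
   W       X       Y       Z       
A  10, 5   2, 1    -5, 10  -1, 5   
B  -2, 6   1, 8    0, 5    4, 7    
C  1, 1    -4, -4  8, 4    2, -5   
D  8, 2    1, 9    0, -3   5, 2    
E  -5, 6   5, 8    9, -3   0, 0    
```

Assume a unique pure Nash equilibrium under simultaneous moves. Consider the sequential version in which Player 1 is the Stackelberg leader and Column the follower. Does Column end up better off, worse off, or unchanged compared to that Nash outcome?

Solve by backward induction (Player 1 leads).
- A → Column plays Y (best of 5, 1, 10, 5); Player 1 gets -5.
- B → Column plays X (best of 6, 8, 5, 7); Player 1 gets 1.
- C → Column plays Y (best of 1, -4, 4, -5); Player 1 gets 8.
- D → Column plays X (best of 2, 9, -3, 2); Player 1 gets 1.
- E → Column plays X (best of 6, 8, -3, 0); Player 1 gets 5.
Player 1's induced payoffs are -5, 1, 8, 1, 5, so Player 1 commits to C. Subgame-perfect outcome: (C, Y) with payoffs (8, 4).
For the simultaneous game, intersect best replies.
Player 1's best replies: W→A; X→E; Y→E; Z→D.
Column's best replies: A→Y; B→X; C→Y; D→X; E→X.
The unique mutual best reply is (E, X), giving (5, 8).
Column earns 4 sequentially versus 8 at the Nash outcome: worse off.

worse off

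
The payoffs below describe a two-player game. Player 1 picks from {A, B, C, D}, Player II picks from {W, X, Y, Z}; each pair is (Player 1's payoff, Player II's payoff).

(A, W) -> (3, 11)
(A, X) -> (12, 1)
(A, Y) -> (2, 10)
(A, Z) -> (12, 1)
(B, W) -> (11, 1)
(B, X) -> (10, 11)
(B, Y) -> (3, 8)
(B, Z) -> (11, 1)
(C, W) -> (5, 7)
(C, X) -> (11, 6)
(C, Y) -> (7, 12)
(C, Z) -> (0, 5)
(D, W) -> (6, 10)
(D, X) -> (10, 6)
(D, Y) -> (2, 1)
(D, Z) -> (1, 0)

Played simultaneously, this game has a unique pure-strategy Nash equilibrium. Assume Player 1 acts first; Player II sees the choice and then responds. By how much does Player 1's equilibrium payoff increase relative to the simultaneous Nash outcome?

3

Work backward from Player II's decision.
- A: Player II compares 11, 1, 10, 1 and picks W; Player 1 would get 3.
- B: Player II compares 1, 11, 8, 1 and picks X; Player 1 would get 10.
- C: Player II compares 7, 6, 12, 5 and picks Y; Player 1 would get 7.
- D: Player II compares 10, 6, 1, 0 and picks W; Player 1 would get 6.
Maximizing over 3, 10, 7, 6, Player 1 chooses B. Subgame-perfect outcome: (B, X) with payoffs (10, 11).
Now find the simultaneous Nash equilibrium.
Player 1's best replies: W→B; X→A; Y→C; Z→A.
Player II's best replies: A→W; B→X; C→Y; D→W.
Only (C, Y) has each player best-responding; Nash payoffs (7, 12).
Player 1's commitment gain: 10 − 7 = 3.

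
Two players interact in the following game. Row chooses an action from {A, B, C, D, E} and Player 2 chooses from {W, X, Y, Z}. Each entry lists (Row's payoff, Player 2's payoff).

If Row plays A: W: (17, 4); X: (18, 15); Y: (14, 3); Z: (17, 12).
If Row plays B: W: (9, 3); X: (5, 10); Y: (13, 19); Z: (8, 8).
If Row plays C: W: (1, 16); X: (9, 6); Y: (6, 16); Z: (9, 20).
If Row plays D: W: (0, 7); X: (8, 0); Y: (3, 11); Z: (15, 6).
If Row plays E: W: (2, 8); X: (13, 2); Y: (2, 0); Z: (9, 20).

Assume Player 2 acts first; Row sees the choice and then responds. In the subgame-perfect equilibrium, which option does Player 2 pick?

Row best-responds to each possible Player 2 move:
- W: Row compares 17, 9, 1, 0, 2 and picks A; Player 2 would get 4.
- X: Row compares 18, 5, 9, 8, 13 and picks A; Player 2 would get 15.
- Y: Row compares 14, 13, 6, 3, 2 and picks A; Player 2 would get 3.
- Z: Row compares 17, 8, 9, 15, 9 and picks A; Player 2 would get 12.
Player 2's induced payoffs are 4, 15, 3, 12, so Player 2 commits to X. Subgame-perfect outcome: (A, X) with payoffs (18, 15).

X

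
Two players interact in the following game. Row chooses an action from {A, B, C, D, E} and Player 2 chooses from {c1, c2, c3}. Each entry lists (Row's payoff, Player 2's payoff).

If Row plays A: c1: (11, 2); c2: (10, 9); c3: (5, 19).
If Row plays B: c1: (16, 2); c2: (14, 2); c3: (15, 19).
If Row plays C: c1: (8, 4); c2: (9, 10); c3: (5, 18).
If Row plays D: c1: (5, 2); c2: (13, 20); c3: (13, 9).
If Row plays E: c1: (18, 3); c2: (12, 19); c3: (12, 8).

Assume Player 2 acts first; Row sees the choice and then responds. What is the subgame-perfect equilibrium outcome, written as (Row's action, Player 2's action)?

(B, c3)

Row best-responds to each possible Player 2 move:
- c1: Row compares 11, 16, 8, 5, 18 and picks E; Player 2 would get 3.
- c2: Row compares 10, 14, 9, 13, 12 and picks B; Player 2 would get 2.
- c3: Row compares 5, 15, 5, 13, 12 and picks B; Player 2 would get 19.
Player 2's induced payoffs are 3, 2, 19, so Player 2 commits to c3. Subgame-perfect outcome: (B, c3) with payoffs (15, 19).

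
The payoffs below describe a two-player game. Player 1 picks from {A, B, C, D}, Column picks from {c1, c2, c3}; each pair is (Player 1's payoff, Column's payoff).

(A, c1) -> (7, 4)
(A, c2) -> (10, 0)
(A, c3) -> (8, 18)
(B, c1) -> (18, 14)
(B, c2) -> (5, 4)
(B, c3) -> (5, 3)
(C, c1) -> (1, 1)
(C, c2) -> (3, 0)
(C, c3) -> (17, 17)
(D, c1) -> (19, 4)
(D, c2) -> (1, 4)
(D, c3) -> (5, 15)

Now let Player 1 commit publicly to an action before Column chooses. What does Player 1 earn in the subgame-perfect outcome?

18

Work backward from Column's decision.
- A: Column compares 4, 0, 18 and picks c3; Player 1 would get 8.
- B: Column compares 14, 4, 3 and picks c1; Player 1 would get 18.
- C: Column compares 1, 0, 17 and picks c3; Player 1 would get 17.
- D: Column compares 4, 4, 15 and picks c3; Player 1 would get 5.
Maximizing over 8, 18, 17, 5, Player 1 chooses B. Subgame-perfect outcome: (B, c1) with payoffs (18, 14).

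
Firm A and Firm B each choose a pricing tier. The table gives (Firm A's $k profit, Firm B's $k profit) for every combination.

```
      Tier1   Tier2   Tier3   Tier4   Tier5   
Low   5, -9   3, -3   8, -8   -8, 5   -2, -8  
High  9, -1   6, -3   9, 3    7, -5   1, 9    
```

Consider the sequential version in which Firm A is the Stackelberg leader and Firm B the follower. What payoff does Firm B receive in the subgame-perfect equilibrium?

9

Firm B best-responds to each possible Firm A move:
- Low: Firm B compares -9, -3, -8, 5, -8 and picks Tier4; Firm A would get -8.
- High: Firm B compares -1, -3, 3, -5, 9 and picks Tier5; Firm A would get 1.
Among -8, 1, the best is 1 at High. Subgame-perfect outcome: (High, Tier5) with payoffs (1, 9).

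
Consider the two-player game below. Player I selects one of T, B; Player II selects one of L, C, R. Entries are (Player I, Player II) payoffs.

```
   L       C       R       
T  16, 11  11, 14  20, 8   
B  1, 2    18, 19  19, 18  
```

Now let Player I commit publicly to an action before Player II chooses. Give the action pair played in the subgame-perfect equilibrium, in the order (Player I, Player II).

Backward induction with Player I moving first.
- T: BR = C, leader payoff 11.
- B: BR = C, leader payoff 18.
Maximizing over 11, 18, Player I chooses B. Subgame-perfect outcome: (B, C) with payoffs (18, 19).

(B, C)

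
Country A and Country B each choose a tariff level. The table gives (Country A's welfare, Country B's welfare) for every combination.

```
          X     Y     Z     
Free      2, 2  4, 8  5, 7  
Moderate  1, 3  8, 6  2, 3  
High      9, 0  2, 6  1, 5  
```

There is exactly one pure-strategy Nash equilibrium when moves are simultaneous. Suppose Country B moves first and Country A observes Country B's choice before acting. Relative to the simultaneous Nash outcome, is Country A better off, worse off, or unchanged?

Backward induction with Country B moving first.
- X: BR = High, leader payoff 0.
- Y: BR = Moderate, leader payoff 6.
- Z: BR = Free, leader payoff 7.
Maximizing over 0, 6, 7, Country B chooses Z. Subgame-perfect outcome: (Free, Z) with payoffs (5, 7).
For the simultaneous game, intersect best replies.
Country A's best replies: X→High; Y→Moderate; Z→Free.
Country B's best replies: Free→Y; Moderate→Y; High→Y.
The unique mutual best reply is (Moderate, Y), giving (8, 6).
Country A earns 5 sequentially versus 8 at the Nash outcome: worse off.

worse off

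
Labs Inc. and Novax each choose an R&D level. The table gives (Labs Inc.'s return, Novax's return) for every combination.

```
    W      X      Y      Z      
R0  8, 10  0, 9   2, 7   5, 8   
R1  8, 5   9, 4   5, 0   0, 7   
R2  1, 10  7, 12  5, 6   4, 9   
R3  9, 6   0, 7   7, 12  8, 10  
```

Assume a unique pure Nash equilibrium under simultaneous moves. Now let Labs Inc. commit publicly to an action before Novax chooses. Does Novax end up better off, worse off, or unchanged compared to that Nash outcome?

worse off

Work backward from Novax's decision.
- R0: BR = W, leader payoff 8.
- R1: BR = Z, leader payoff 0.
- R2: BR = X, leader payoff 7.
- R3: BR = Y, leader payoff 7.
Labs Inc.'s induced payoffs are 8, 0, 7, 7, so Labs Inc. commits to R0. Subgame-perfect outcome: (R0, W) with payoffs (8, 10).
For the simultaneous game, intersect best replies.
Labs Inc.'s best replies: W→R3; X→R1; Y→R3; Z→R3.
Novax's best replies: R0→W; R1→Z; R2→X; R3→Y.
The unique mutual best reply is (R3, Y), giving (7, 12).
Novax earns 10 sequentially versus 12 at the Nash outcome: worse off.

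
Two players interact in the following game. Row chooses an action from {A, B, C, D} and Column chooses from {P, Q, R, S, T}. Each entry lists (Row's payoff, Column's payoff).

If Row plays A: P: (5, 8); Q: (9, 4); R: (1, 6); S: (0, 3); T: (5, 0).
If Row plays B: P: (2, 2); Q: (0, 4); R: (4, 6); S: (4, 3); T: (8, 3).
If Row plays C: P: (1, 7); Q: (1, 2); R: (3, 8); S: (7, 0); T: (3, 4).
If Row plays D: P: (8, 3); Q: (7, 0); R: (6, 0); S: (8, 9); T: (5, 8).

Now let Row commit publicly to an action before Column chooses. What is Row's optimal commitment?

D

Work backward from Column's decision.
- A: Column compares 8, 4, 6, 3, 0 and picks P; Row would get 5.
- B: Column compares 2, 4, 6, 3, 3 and picks R; Row would get 4.
- C: Column compares 7, 2, 8, 0, 4 and picks R; Row would get 3.
- D: Column compares 3, 0, 0, 9, 8 and picks S; Row would get 8.
Among 5, 4, 3, 8, the best is 8 at D. Subgame-perfect outcome: (D, S) with payoffs (8, 9).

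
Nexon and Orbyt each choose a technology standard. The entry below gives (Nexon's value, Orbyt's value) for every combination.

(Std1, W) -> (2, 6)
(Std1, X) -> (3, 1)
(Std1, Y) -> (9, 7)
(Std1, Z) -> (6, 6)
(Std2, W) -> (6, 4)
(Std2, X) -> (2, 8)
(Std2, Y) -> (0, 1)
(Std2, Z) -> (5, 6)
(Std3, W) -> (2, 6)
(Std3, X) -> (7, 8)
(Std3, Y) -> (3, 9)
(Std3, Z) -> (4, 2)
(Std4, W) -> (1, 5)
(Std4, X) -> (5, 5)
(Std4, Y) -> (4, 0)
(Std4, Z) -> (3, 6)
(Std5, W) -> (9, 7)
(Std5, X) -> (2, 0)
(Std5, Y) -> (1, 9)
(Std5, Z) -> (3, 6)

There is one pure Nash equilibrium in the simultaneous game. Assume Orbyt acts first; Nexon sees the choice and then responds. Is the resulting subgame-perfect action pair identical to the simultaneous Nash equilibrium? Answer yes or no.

Work backward from Nexon's decision.
- W: Nexon compares 2, 6, 2, 1, 9 and picks Std5; Orbyt would get 7.
- X: Nexon compares 3, 2, 7, 5, 2 and picks Std3; Orbyt would get 8.
- Y: Nexon compares 9, 0, 3, 4, 1 and picks Std1; Orbyt would get 7.
- Z: Nexon compares 6, 5, 4, 3, 3 and picks Std1; Orbyt would get 6.
Among 7, 8, 7, 6, the best is 8 at X. Subgame-perfect outcome: (Std3, X) with payoffs (7, 8).
Now find the simultaneous Nash equilibrium.
Nexon's best replies: W→Std5; X→Std3; Y→Std1; Z→Std1.
Orbyt's best replies: Std1→Y; Std2→X; Std3→Y; Std4→Z; Std5→Y.
Only (Std1, Y) has each player best-responding; Nash payoffs (9, 7).
Sequential outcome (Std3, X) differs from the Nash profile (Std1, Y).

no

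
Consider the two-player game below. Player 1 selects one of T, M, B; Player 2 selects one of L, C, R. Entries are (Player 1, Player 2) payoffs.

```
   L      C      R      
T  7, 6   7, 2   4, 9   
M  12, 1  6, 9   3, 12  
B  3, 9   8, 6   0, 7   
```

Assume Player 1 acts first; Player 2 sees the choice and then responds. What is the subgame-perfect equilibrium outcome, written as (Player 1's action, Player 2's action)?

Work backward from Player 2's decision.
- T: Player 2 compares 6, 2, 9 and picks R; Player 1 would get 4.
- M: Player 2 compares 1, 9, 12 and picks R; Player 1 would get 3.
- B: Player 2 compares 9, 6, 7 and picks L; Player 1 would get 3.
Player 1's induced payoffs are 4, 3, 3, so Player 1 commits to T. Subgame-perfect outcome: (T, R) with payoffs (4, 9).

(T, R)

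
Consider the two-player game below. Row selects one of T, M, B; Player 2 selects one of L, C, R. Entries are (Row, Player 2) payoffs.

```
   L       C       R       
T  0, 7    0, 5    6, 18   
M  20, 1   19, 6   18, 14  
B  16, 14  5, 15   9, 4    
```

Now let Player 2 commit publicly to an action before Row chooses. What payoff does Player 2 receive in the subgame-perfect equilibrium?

14

Solve by backward induction (Player 2 leads).
- L: Row compares 0, 20, 16 and picks M; Player 2 would get 1.
- C: Row compares 0, 19, 5 and picks M; Player 2 would get 6.
- R: Row compares 6, 18, 9 and picks M; Player 2 would get 14.
Among 1, 6, 14, the best is 14 at R. Subgame-perfect outcome: (M, R) with payoffs (18, 14).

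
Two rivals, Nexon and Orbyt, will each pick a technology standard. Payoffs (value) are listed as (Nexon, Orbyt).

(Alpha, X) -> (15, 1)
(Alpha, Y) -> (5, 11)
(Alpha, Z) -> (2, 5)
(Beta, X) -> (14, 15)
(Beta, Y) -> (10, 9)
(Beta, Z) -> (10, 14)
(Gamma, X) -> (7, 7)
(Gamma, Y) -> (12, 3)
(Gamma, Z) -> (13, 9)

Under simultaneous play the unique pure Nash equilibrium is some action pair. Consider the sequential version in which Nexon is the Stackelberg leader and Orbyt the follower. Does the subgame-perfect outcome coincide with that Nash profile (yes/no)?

no

Backward induction with Nexon moving first.
- Alpha: BR = Y, leader payoff 5.
- Beta: BR = X, leader payoff 14.
- Gamma: BR = Z, leader payoff 13.
Nexon's induced payoffs are 5, 14, 13, so Nexon commits to Beta. Subgame-perfect outcome: (Beta, X) with payoffs (14, 15).
For the simultaneous game, intersect best replies.
Nexon's best replies: X→Alpha; Y→Gamma; Z→Gamma.
Orbyt's best replies: Alpha→Y; Beta→X; Gamma→Z.
Only (Gamma, Z) has each player best-responding; Nash payoffs (13, 9).
Sequential outcome (Beta, X) differs from the Nash profile (Gamma, Z).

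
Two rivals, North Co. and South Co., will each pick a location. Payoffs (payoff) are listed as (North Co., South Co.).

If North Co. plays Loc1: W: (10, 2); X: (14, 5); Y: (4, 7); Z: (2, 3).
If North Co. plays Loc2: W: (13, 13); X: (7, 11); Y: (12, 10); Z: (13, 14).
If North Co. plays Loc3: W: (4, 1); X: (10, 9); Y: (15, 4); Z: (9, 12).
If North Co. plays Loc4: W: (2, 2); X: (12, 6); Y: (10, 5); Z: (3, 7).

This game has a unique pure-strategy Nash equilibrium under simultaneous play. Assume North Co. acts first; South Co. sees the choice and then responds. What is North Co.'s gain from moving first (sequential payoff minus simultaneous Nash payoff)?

Solve by backward induction (North Co. leads).
- Loc1: South Co. compares 2, 5, 7, 3 and picks Y; North Co. would get 4.
- Loc2: South Co. compares 13, 11, 10, 14 and picks Z; North Co. would get 13.
- Loc3: South Co. compares 1, 9, 4, 12 and picks Z; North Co. would get 9.
- Loc4: South Co. compares 2, 6, 5, 7 and picks Z; North Co. would get 3.
Among 4, 13, 9, 3, the best is 13 at Loc2. Subgame-perfect outcome: (Loc2, Z) with payoffs (13, 14).
Under simultaneous play:
North Co.'s best replies: W→Loc2; X→Loc1; Y→Loc3; Z→Loc2.
South Co.'s best replies: Loc1→Y; Loc2→Z; Loc3→Z; Loc4→Z.
Only (Loc2, Z) has each player best-responding; Nash payoffs (13, 14).
North Co.'s commitment gain: 13 − 13 = 0.

0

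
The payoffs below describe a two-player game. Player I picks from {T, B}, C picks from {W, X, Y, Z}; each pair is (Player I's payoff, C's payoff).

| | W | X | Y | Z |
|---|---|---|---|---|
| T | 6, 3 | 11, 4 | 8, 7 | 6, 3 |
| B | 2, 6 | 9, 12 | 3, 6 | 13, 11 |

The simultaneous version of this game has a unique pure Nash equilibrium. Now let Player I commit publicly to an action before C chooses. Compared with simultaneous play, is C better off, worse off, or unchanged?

Work backward from C's decision.
- T: BR = Y, leader payoff 8.
- B: BR = X, leader payoff 9.
Maximizing over 8, 9, Player I chooses B. Subgame-perfect outcome: (B, X) with payoffs (9, 12).
Under simultaneous play:
Player I's best replies: W→T; X→T; Y→T; Z→B.
C's best replies: T→Y; B→X.
Only (T, Y) has each player best-responding; Nash payoffs (8, 7).
C earns 12 sequentially versus 7 at the Nash outcome: better off.

better off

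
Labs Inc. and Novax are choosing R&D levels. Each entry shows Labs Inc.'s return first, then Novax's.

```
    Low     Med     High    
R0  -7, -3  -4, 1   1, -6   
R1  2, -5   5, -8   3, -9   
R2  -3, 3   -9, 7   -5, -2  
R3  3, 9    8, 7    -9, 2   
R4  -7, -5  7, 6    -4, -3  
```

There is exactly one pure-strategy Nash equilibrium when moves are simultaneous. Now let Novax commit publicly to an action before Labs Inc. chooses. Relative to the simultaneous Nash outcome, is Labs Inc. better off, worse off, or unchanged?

unchanged

Labs Inc. best-responds to each possible Novax move:
- Low: Labs Inc. compares -7, 2, -3, 3, -7 and picks R3; Novax would get 9.
- Med: Labs Inc. compares -4, 5, -9, 8, 7 and picks R3; Novax would get 7.
- High: Labs Inc. compares 1, 3, -5, -9, -4 and picks R1; Novax would get -9.
Among 9, 7, -9, the best is 9 at Low. Subgame-perfect outcome: (R3, Low) with payoffs (3, 9).
Under simultaneous play:
Labs Inc.'s best replies: Low→R3; Med→R3; High→R1.
Novax's best replies: R0→Med; R1→Low; R2→Med; R3→Low; R4→Med.
Only (R3, Low) has each player best-responding; Nash payoffs (3, 9).
Labs Inc. earns 3 sequentially versus 3 at the Nash outcome: unchanged.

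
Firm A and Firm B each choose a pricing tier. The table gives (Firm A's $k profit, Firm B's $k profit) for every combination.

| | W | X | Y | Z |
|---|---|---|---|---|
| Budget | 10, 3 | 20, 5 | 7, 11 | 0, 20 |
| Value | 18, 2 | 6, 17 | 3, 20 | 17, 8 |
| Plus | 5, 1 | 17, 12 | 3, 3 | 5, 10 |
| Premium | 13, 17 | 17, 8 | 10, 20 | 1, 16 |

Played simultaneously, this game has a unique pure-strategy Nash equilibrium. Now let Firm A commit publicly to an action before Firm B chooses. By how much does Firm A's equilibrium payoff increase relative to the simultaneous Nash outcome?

Firm B best-responds to each possible Firm A move:
- Budget: Firm B compares 3, 5, 11, 20 and picks Z; Firm A would get 0.
- Value: Firm B compares 2, 17, 20, 8 and picks Y; Firm A would get 3.
- Plus: Firm B compares 1, 12, 3, 10 and picks X; Firm A would get 17.
- Premium: Firm B compares 17, 8, 20, 16 and picks Y; Firm A would get 10.
Among 0, 3, 17, 10, the best is 17 at Plus. Subgame-perfect outcome: (Plus, X) with payoffs (17, 12).
Now find the simultaneous Nash equilibrium.
Firm A's best replies: W→Value; X→Budget; Y→Premium; Z→Value.
Firm B's best replies: Budget→Z; Value→Y; Plus→X; Premium→Y.
Only (Premium, Y) has each player best-responding; Nash payoffs (10, 20).
Firm A's commitment gain: 17 − 10 = 7.

7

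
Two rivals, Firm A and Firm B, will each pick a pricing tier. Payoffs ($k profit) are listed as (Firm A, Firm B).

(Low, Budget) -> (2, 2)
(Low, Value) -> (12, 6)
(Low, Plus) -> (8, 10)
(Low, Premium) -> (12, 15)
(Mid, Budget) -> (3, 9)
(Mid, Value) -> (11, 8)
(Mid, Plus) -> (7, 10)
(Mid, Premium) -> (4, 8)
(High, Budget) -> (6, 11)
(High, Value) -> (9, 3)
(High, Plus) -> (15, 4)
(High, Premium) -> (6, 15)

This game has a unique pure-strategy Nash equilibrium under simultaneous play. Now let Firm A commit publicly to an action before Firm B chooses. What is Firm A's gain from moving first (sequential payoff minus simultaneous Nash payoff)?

0

Work backward from Firm B's decision.
- Low: Firm B compares 2, 6, 10, 15 and picks Premium; Firm A would get 12.
- Mid: Firm B compares 9, 8, 10, 8 and picks Plus; Firm A would get 7.
- High: Firm B compares 11, 3, 4, 15 and picks Premium; Firm A would get 6.
Maximizing over 12, 7, 6, Firm A chooses Low. Subgame-perfect outcome: (Low, Premium) with payoffs (12, 15).
Now find the simultaneous Nash equilibrium.
Firm A's best replies: Budget→High; Value→Low; Plus→High; Premium→Low.
Firm B's best replies: Low→Premium; Mid→Plus; High→Premium.
Only (Low, Premium) has each player best-responding; Nash payoffs (12, 15).
Firm A's commitment gain: 12 − 12 = 0.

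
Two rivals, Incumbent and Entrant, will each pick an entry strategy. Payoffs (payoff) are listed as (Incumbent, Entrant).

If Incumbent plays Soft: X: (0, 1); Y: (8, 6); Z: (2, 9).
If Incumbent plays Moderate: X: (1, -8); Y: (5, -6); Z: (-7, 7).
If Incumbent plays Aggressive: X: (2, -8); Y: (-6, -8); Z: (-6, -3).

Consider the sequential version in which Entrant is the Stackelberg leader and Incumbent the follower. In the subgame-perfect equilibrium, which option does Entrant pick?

Work backward from Incumbent's decision.
- X → Incumbent plays Aggressive (best of 0, 1, 2); Entrant gets -8.
- Y → Incumbent plays Soft (best of 8, 5, -6); Entrant gets 6.
- Z → Incumbent plays Soft (best of 2, -7, -6); Entrant gets 9.
Entrant's induced payoffs are -8, 6, 9, so Entrant commits to Z. Subgame-perfect outcome: (Soft, Z) with payoffs (2, 9).

Z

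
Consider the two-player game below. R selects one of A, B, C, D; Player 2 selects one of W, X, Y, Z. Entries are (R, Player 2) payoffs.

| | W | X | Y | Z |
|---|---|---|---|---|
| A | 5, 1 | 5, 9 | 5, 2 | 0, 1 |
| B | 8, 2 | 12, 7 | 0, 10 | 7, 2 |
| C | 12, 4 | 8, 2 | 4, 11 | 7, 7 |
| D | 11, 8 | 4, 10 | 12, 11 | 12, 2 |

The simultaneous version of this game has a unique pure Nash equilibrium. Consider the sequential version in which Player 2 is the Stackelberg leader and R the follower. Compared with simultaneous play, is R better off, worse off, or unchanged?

unchanged

Solve by backward induction (Player 2 leads).
- W → R plays C (best of 5, 8, 12, 11); Player 2 gets 4.
- X → R plays B (best of 5, 12, 8, 4); Player 2 gets 7.
- Y → R plays D (best of 5, 0, 4, 12); Player 2 gets 11.
- Z → R plays D (best of 0, 7, 7, 12); Player 2 gets 2.
Player 2's induced payoffs are 4, 7, 11, 2, so Player 2 commits to Y. Subgame-perfect outcome: (D, Y) with payoffs (12, 11).
Now find the simultaneous Nash equilibrium.
R's best replies: W→C; X→B; Y→D; Z→D.
Player 2's best replies: A→X; B→Y; C→Y; D→Y.
Only (D, Y) has each player best-responding; Nash payoffs (12, 11).
R earns 12 sequentially versus 12 at the Nash outcome: unchanged.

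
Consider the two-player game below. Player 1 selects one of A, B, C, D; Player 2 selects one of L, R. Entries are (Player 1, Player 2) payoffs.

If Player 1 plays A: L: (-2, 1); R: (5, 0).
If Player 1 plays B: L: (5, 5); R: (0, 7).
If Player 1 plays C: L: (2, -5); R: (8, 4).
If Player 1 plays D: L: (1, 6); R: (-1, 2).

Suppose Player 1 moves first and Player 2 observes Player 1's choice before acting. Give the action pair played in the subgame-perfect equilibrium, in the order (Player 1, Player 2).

Work backward from Player 2's decision.
- A: Player 2 compares 1, 0 and picks L; Player 1 would get -2.
- B: Player 2 compares 5, 7 and picks R; Player 1 would get 0.
- C: Player 2 compares -5, 4 and picks R; Player 1 would get 8.
- D: Player 2 compares 6, 2 and picks L; Player 1 would get 1.
Player 1's induced payoffs are -2, 0, 8, 1, so Player 1 commits to C. Subgame-perfect outcome: (C, R) with payoffs (8, 4).

(C, R)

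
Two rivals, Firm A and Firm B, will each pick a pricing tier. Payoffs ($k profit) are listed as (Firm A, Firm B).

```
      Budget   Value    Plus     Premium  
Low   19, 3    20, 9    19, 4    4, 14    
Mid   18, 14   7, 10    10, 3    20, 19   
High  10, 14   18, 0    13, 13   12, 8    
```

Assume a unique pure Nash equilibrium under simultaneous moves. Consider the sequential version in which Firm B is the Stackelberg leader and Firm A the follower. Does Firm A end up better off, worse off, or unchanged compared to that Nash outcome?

Solve by backward induction (Firm B leads).
- Budget: Firm A compares 19, 18, 10 and picks Low; Firm B would get 3.
- Value: Firm A compares 20, 7, 18 and picks Low; Firm B would get 9.
- Plus: Firm A compares 19, 10, 13 and picks Low; Firm B would get 4.
- Premium: Firm A compares 4, 20, 12 and picks Mid; Firm B would get 19.
Among 3, 9, 4, 19, the best is 19 at Premium. Subgame-perfect outcome: (Mid, Premium) with payoffs (20, 19).
Now find the simultaneous Nash equilibrium.
Firm A's best replies: Budget→Low; Value→Low; Plus→Low; Premium→Mid.
Firm B's best replies: Low→Premium; Mid→Premium; High→Budget.
The unique mutual best reply is (Mid, Premium), giving (20, 19).
Firm A earns 20 sequentially versus 20 at the Nash outcome: unchanged.

unchanged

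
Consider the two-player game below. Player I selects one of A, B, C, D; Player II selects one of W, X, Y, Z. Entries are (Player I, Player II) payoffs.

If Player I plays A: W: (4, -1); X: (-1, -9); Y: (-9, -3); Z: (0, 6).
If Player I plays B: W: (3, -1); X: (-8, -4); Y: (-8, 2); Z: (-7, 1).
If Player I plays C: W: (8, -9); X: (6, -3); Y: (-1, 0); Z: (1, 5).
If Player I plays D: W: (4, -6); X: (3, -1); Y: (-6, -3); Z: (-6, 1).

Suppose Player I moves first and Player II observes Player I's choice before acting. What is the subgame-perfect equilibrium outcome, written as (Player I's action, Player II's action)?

Player II best-responds to each possible Player I move:
- A → Player II plays Z (best of -1, -9, -3, 6); Player I gets 0.
- B → Player II plays Y (best of -1, -4, 2, 1); Player I gets -8.
- C → Player II plays Z (best of -9, -3, 0, 5); Player I gets 1.
- D → Player II plays Z (best of -6, -1, -3, 1); Player I gets -6.
Player I's induced payoffs are 0, -8, 1, -6, so Player I commits to C. Subgame-perfect outcome: (C, Z) with payoffs (1, 5).

(C, Z)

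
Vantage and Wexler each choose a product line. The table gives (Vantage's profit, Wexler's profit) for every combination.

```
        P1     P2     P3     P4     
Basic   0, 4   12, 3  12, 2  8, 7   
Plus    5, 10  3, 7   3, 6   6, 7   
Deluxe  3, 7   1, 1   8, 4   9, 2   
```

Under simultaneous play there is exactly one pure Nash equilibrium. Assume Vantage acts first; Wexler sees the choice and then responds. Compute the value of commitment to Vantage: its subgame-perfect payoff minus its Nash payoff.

Work backward from Wexler's decision.
- Basic: BR = P4, leader payoff 8.
- Plus: BR = P1, leader payoff 5.
- Deluxe: BR = P1, leader payoff 3.
Among 8, 5, 3, the best is 8 at Basic. Subgame-perfect outcome: (Basic, P4) with payoffs (8, 7).
Now find the simultaneous Nash equilibrium.
Vantage's best replies: P1→Plus; P2→Basic; P3→Basic; P4→Deluxe.
Wexler's best replies: Basic→P4; Plus→P1; Deluxe→P1.
The unique mutual best reply is (Plus, P1), giving (5, 10).
Vantage's commitment gain: 8 − 5 = 3.

3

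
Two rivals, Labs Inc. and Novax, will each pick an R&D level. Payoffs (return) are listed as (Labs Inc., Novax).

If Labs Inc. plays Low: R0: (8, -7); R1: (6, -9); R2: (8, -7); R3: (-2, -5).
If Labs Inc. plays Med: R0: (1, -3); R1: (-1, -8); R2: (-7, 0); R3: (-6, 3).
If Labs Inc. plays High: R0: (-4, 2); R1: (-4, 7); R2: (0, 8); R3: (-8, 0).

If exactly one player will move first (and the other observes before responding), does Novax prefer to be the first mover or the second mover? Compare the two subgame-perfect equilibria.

second

If Labs Inc. leads: Novax's best replies are Low→R3, Med→R3, High→R2; Labs Inc.'s induced payoffs -2, -6, 0; outcome (High, R2), payoffs (0, 8).
If Novax leads: Labs Inc.'s best replies are R0→Low, R1→Low, R2→Low, R3→Low; Novax's induced payoffs -7, -9, -7, -5; outcome (Low, R3), payoffs (-2, -5).
Novax gets -5 moving first and 8 moving second, so Novax prefers to move second.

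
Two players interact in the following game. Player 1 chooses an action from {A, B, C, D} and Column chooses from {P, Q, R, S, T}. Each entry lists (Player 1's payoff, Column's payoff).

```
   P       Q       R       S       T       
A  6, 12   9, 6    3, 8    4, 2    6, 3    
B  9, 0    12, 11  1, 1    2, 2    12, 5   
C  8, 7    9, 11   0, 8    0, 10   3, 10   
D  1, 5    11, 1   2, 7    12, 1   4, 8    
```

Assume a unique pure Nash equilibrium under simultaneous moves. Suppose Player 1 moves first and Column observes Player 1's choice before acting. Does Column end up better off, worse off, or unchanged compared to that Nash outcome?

Backward induction with Player 1 moving first.
- A → Column plays P (best of 12, 6, 8, 2, 3); Player 1 gets 6.
- B → Column plays Q (best of 0, 11, 1, 2, 5); Player 1 gets 12.
- C → Column plays Q (best of 7, 11, 8, 10, 10); Player 1 gets 9.
- D → Column plays T (best of 5, 1, 7, 1, 8); Player 1 gets 4.
Maximizing over 6, 12, 9, 4, Player 1 chooses B. Subgame-perfect outcome: (B, Q) with payoffs (12, 11).
Now find the simultaneous Nash equilibrium.
Player 1's best replies: P→B; Q→B; R→A; S→D; T→B.
Column's best replies: A→P; B→Q; C→Q; D→T.
The unique mutual best reply is (B, Q), giving (12, 11).
Column earns 11 sequentially versus 11 at the Nash outcome: unchanged.

unchanged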